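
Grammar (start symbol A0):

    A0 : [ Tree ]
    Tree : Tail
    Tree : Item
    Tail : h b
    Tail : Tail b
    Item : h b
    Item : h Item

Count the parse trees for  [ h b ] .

2

Parse trees for [ h b ]:
  [A0 [ [Tree [Tail h b]] ]]
  [A0 [ [Tree [Item h b]] ]]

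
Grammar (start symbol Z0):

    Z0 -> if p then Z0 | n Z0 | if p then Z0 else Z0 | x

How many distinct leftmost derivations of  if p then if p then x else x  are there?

Parse trees for if p then if p then x else x:
  [Z0 if p then [Z0 if p then [Z0 x] else [Z0 x]]]
  [Z0 if p then [Z0 if p then [Z0 x]] else [Z0 x]]

2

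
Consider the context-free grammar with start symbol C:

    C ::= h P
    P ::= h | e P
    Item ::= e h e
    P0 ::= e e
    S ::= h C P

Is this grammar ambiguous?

Unambiguous

(Item, P0, S are unreachable from C, so their rules don't affect L(C).) Each reachable nonterminal has at most one production per leading terminal, and all productions are right-linear; the derivation is determined token-by-token.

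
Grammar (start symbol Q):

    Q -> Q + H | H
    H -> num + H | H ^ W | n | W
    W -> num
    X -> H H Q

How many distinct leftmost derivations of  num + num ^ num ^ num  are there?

4

Parse trees for num + num ^ num ^ num:
  [Q [Q [H [W num]]] + [H [H [H [W num]] ^ [W num]] ^ [W num]]]
  [Q [H num + [H [H [H [W num]] ^ [W num]] ^ [W num]]]]
  [Q [H [H num + [H [H [W num]] ^ [W num]]] ^ [W num]]]
  [Q [H [H [H num + [H [W num]]] ^ [W num]] ^ [W num]]]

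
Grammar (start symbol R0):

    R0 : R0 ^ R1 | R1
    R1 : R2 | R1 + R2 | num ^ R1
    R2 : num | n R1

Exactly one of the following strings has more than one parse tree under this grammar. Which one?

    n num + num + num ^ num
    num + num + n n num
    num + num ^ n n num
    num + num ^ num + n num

n num + num + num ^ num

n num + num + num ^ num: 3 trees
num + num + n n num: 1 tree
num + num ^ n n num: 1 tree
num + num ^ num + n num: 1 tree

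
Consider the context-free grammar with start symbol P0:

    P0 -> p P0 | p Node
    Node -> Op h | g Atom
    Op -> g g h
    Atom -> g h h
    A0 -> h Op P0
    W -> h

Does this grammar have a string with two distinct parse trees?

Witness: p g g h h

Derivation 1: P0 ⇒ p Node ⇒ p Op h ⇒ p g g h h
Derivation 2: P0 ⇒ p Node ⇒ p g Atom ⇒ p g g h h

Two distinct leftmost derivations for the same string.

Ambiguous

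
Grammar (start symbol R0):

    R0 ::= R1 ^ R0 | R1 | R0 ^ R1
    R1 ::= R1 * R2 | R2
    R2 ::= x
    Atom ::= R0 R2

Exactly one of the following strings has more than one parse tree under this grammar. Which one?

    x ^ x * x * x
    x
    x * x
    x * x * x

x ^ x * x * x

x ^ x * x * x: 2 trees
x: 1 tree
x * x: 1 tree
x * x * x: 1 tree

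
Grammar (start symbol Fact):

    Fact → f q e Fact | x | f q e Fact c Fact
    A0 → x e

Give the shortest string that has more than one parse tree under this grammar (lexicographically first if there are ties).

f q e f q e x c x

length 1: no string has ≥2 trees
length 4: no string has ≥2 trees
length 6: no string has ≥2 trees
length 7: no string has ≥2 trees
length 9: f q e f q e x c x has 2 parse trees

Two derivations of f q e f q e x c x:
  Fact ⇒ f q e Fact ⇒ f q e f q e Fact c Fact ⇒ f q e f q e x c Fact ⇒ f q e f q e x c x
  Fact ⇒ f q e Fact c Fact ⇒ f q e f q e Fact c Fact ⇒ f q e f q e x c Fact ⇒ f q e f q e x c x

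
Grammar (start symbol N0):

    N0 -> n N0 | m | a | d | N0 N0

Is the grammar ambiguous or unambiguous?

Ambiguous

Witness: a a a

Derivation 1: N0 ⇒ N0 N0 ⇒ a N0 ⇒ a N0 N0 ⇒ a a N0 ⇒ a a a
Derivation 2: N0 ⇒ N0 N0 ⇒ N0 N0 N0 ⇒ a N0 N0 ⇒ a a N0 ⇒ a a a

Two distinct leftmost derivations for the same string.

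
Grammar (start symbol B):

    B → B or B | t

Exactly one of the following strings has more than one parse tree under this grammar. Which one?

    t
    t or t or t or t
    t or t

t: 1 tree
t or t or t or t: 5 trees
t or t: 1 tree

t or t or t or t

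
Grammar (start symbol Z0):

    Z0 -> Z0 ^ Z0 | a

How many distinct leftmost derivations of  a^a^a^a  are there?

Parse trees for a^a^a^a:
  [Z0 [Z0 a] ^ [Z0 [Z0 a] ^ [Z0 [Z0 a] ^ [Z0 a]]]]
  [Z0 [Z0 a] ^ [Z0 [Z0 [Z0 a] ^ [Z0 a]] ^ [Z0 a]]]
  [Z0 [Z0 [Z0 a] ^ [Z0 a]] ^ [Z0 [Z0 a] ^ [Z0 a]]]
  [Z0 [Z0 [Z0 a] ^ [Z0 [Z0 a] ^ [Z0 a]]] ^ [Z0 a]]
  [Z0 [Z0 [Z0 [Z0 a] ^ [Z0 a]] ^ [Z0 a]] ^ [Z0 a]]

5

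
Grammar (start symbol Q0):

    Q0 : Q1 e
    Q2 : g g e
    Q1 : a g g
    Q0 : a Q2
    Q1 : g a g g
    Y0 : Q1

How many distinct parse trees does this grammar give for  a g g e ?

Parse trees for a g g e:
  [Q0 [Q1 a g g] e]
  [Q0 a [Q2 g g e]]

2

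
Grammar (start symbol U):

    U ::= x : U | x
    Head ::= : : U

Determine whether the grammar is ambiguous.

Unambiguous

Only U is reachable from U; ignoring the rest: Right-recursive list with a separator: after each atom, whether the separator follows determines the rule. One parse per string.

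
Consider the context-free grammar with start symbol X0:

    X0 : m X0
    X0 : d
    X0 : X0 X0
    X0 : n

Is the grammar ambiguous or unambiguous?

Ambiguous

Witness: d d d

Derivation 1: X0 ⇒ X0 X0 ⇒ d X0 ⇒ d X0 X0 ⇒ d d X0 ⇒ d d d
Derivation 2: X0 ⇒ X0 X0 ⇒ X0 X0 X0 ⇒ d X0 X0 ⇒ d d X0 ⇒ d d d

Two distinct leftmost derivations for the same string.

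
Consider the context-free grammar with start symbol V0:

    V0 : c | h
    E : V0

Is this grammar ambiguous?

Only V0 is reachable from V0; ignoring the rest: Each reachable nonterminal has at most one production per leading terminal, and all productions are right-linear; the derivation is determined token-by-token.

Unambiguous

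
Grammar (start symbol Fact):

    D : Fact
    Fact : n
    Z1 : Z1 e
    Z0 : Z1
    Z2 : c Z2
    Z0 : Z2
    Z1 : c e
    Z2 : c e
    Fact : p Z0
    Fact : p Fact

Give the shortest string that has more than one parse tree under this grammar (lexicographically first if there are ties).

p c e

length 1: no string has ≥2 trees
length 2: no string has ≥2 trees
length 3: p c e has 2 parse trees

Two derivations of p c e:
  Fact ⇒ p Z0 ⇒ p Z1 ⇒ p c e
  Fact ⇒ p Z0 ⇒ p Z2 ⇒ p c e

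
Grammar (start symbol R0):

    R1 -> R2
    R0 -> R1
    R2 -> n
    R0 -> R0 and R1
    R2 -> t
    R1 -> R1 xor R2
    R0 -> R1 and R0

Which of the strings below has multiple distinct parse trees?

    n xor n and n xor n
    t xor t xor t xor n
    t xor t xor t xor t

n xor n and n xor n

n xor n and n xor n: 2 trees
t xor t xor t xor n: 1 tree
t xor t xor t xor t: 1 tree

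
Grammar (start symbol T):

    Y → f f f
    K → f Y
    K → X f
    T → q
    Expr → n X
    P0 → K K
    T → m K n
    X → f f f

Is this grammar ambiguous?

Ambiguous

Witness: m f f f f n

Derivation 1: T ⇒ m K n ⇒ m f Y n ⇒ m f f f f n
Derivation 2: T ⇒ m K n ⇒ m X f n ⇒ m f f f f n

Two distinct leftmost derivations for the same string.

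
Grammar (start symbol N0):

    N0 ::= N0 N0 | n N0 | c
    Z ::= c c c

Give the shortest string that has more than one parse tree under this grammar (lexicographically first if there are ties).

length 1: no string has ≥2 trees
length 2: no string has ≥2 trees
length 3: c c c has 2 parse trees

Two derivations of c c c:
  N0 ⇒ N0 N0 ⇒ N0 N0 N0 ⇒ c N0 N0 ⇒ c c N0 ⇒ c c c
  N0 ⇒ N0 N0 ⇒ c N0 ⇒ c N0 N0 ⇒ c c N0 ⇒ c c c

c c c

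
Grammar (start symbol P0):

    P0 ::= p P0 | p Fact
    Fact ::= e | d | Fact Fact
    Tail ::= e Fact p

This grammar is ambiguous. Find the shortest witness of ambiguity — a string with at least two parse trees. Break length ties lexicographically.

length 2: no string has ≥2 trees
length 3: no string has ≥2 trees
length 4: p d d d has 2 parse trees

Two derivations of p d d d:
  P0 ⇒ p Fact ⇒ p Fact Fact ⇒ p d Fact ⇒ p d Fact Fact ⇒ p d d Fact ⇒ p d d d
  P0 ⇒ p Fact ⇒ p Fact Fact ⇒ p Fact Fact Fact ⇒ p d Fact Fact ⇒ p d d Fact ⇒ p d d d

p d d d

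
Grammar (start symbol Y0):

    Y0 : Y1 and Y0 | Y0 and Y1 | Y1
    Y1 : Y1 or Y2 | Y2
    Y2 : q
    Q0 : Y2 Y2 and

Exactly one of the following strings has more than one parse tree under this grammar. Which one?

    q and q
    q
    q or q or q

q and q: 2 trees
q: 1 tree
q or q or q: 1 tree

q and q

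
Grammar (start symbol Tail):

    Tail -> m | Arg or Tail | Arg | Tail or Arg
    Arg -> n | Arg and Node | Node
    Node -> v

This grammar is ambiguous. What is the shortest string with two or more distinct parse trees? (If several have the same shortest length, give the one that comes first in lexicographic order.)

n or n

length 1: no string has ≥2 trees
length 3: n or n has 2 parse trees

Two derivations of n or n:
  Tail ⇒ Arg or Tail ⇒ n or Tail ⇒ n or Arg ⇒ n or n
  Tail ⇒ Tail or Arg ⇒ Arg or Arg ⇒ n or Arg ⇒ n or n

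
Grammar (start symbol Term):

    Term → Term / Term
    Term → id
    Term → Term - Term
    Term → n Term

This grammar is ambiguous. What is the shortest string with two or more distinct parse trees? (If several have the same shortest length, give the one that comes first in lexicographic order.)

length 1: no string has ≥2 trees
length 2: no string has ≥2 trees
length 3: no string has ≥2 trees
length 4: n id - id has 2 parse trees

Two derivations of n id - id:
  Term ⇒ Term - Term ⇒ n Term - Term ⇒ n id - Term ⇒ n id - id
  Term ⇒ n Term ⇒ n Term - Term ⇒ n id - Term ⇒ n id - id

n id - id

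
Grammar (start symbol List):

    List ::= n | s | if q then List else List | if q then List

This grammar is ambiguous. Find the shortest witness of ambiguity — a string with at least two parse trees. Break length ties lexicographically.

if q then if q then n else n

length 1: no string has ≥2 trees
length 4: no string has ≥2 trees
length 6: no string has ≥2 trees
length 7: no string has ≥2 trees
length 9: if q then if q then n else n has 2 parse trees

Two derivations of if q then if q then n else n:
  List ⇒ if q then List else List ⇒ if q then if q then List else List ⇒ if q then if q then n else List ⇒ if q then if q then n else n
  List ⇒ if q then List ⇒ if q then if q then List else List ⇒ if q then if q then n else List ⇒ if q then if q then n else n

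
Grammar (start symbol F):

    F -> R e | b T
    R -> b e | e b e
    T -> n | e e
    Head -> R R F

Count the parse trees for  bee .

2

Parse trees for bee:
  [F [R b e] e]
  [F b [T e e]]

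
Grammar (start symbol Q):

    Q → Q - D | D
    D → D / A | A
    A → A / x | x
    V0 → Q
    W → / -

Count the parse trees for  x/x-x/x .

4

Parse trees for x/x-x/x:
  [Q [Q [D [D [A x]] / [A x]]] - [D [D [A x]] / [A x]]]
  [Q [Q [D [D [A x]] / [A x]]] - [D [A [A x] / x]]]
  [Q [Q [D [A [A x] / x]]] - [D [D [A x]] / [A x]]]
  [Q [Q [D [A [A x] / x]]] - [D [A [A x] / x]]]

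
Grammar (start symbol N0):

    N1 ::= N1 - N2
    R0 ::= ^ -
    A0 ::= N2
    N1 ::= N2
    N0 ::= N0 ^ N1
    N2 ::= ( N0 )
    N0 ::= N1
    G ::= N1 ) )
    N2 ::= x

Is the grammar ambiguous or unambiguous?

Unambiguous

Only N0, N1, N2 are reachable from N0; ignoring the rest: This is a standard precedence ladder (N0 over N1 over N2), with each level left-recursive on its own operator ('^' at N0, '-' at N1). That structure is LR(1), hence unambiguous.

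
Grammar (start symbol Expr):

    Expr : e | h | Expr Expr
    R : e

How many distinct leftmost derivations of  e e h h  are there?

Parse trees for e e h h:
  [Expr [Expr e] [Expr [Expr e] [Expr [Expr h] [Expr h]]]]
  [Expr [Expr e] [Expr [Expr [Expr e] [Expr h]] [Expr h]]]
  [Expr [Expr [Expr e] [Expr e]] [Expr [Expr h] [Expr h]]]
  [Expr [Expr [Expr e] [Expr [Expr e] [Expr h]]] [Expr h]]
  [Expr [Expr [Expr [Expr e] [Expr e]] [Expr h]] [Expr h]]

5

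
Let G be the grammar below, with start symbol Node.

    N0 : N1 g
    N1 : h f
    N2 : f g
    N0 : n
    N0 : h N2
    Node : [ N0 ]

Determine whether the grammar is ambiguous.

Witness: [ h f g ]

Derivation 1: Node ⇒ [ N0 ] ⇒ [ N1 g ] ⇒ [ h f g ]
Derivation 2: Node ⇒ [ N0 ] ⇒ [ h N2 ] ⇒ [ h f g ]

Two distinct leftmost derivations for the same string.

Ambiguous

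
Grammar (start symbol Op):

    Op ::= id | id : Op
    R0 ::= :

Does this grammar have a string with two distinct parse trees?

Unambiguous

(R0 is unreachable from Op, so its rules don't affect L(Op).) Right-recursive list with a separator: after each atom, whether the separator follows determines the rule. One parse per string.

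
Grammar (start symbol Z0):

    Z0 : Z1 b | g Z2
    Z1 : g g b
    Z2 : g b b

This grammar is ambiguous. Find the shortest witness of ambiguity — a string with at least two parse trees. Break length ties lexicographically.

length 4: g g b b has 2 parse trees

Two derivations of g g b b:
  Z0 ⇒ Z1 b ⇒ g g b b
  Z0 ⇒ g Z2 ⇒ g g b b

g g b b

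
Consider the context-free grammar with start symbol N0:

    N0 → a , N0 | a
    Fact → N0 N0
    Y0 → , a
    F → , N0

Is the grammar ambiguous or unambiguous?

Unambiguous

Only N0 is reachable from N0; ignoring the rest: Right-recursive list with a separator: after each atom, whether the separator follows determines the rule. One parse per string.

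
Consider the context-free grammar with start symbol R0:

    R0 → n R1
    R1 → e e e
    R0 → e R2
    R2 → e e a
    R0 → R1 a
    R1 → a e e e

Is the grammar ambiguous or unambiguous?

Witness: e e e a

Derivation 1: R0 ⇒ e R2 ⇒ e e e a
Derivation 2: R0 ⇒ R1 a ⇒ e e e a

Two distinct leftmost derivations for the same string.

Ambiguous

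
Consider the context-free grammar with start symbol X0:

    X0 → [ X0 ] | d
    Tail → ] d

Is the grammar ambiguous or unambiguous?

Unambiguous

Only X0 is reachable from X0; ignoring the rest: L(X0) is { openⁿ atom closeⁿ : n ≥ 0 }. The bracket depth fixes n, and the derivation is forced at every step.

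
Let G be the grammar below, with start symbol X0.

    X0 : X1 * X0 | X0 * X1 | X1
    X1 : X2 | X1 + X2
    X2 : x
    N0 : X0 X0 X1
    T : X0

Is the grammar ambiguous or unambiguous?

Ambiguous

Witness: x * x

Derivation 1: X0 ⇒ X1 * X0 ⇒ X2 * X0 ⇒ x * X0 ⇒ x * X1 ⇒ x * X2 ⇒ x * x
Derivation 2: X0 ⇒ X0 * X1 ⇒ X1 * X1 ⇒ X2 * X1 ⇒ x * X1 ⇒ x * X2 ⇒ x * x

Two distinct leftmost derivations for the same string.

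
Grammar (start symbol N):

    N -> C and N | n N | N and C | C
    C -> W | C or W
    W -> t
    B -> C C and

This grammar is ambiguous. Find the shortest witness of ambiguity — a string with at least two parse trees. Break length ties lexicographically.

length 1: no string has ≥2 trees
length 2: no string has ≥2 trees
length 3: t and t has 2 parse trees

Two derivations of t and t:
  N ⇒ C and N ⇒ W and N ⇒ t and N ⇒ t and C ⇒ t and W ⇒ t and t
  N ⇒ N and C ⇒ C and C ⇒ W and C ⇒ t and C ⇒ t and W ⇒ t and t

t and t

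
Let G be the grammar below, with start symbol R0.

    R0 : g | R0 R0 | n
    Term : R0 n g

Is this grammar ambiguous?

Ambiguous

Witness: g g g

Derivation 1: R0 ⇒ R0 R0 ⇒ g R0 ⇒ g R0 R0 ⇒ g g R0 ⇒ g g g
Derivation 2: R0 ⇒ R0 R0 ⇒ R0 R0 R0 ⇒ g R0 R0 ⇒ g g R0 ⇒ g g g

Two distinct leftmost derivations for the same string.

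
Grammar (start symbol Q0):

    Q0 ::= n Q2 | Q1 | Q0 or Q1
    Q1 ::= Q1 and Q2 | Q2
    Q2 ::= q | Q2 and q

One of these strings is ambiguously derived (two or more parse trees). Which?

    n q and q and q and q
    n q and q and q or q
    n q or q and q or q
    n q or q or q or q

n q or q and q or q

n q and q and q and q: 1 tree
n q and q and q or q: 1 tree
n q or q and q or q: 2 trees
n q or q or q or q: 1 tree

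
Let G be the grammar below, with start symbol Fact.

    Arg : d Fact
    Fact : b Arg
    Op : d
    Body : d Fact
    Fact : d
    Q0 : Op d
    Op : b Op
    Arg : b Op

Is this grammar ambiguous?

Only Fact, Arg, Op are reachable from Fact; ignoring the rest: The reachable rules are right-linear with at most one rule per (nonterminal, next-terminal) pair. Each input token forces the next rule, so parsing is deterministic.

Unambiguous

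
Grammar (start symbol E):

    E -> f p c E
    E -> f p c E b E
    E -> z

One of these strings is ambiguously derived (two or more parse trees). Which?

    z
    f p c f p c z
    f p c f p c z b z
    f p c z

f p c f p c z b z

z: 1 tree
f p c f p c z: 1 tree
f p c f p c z b z: 2 trees
f p c z: 1 tree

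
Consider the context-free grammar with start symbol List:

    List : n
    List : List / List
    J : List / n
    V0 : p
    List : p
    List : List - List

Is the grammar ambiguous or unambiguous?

Witness: n - n - n

Derivation 1: List ⇒ List - List ⇒ n - List ⇒ n - List - List ⇒ n - n - List ⇒ n - n - n
Derivation 2: List ⇒ List - List ⇒ List - List - List ⇒ n - List - List ⇒ n - n - List ⇒ n - n - n

Two distinct leftmost derivations for the same string.

Ambiguous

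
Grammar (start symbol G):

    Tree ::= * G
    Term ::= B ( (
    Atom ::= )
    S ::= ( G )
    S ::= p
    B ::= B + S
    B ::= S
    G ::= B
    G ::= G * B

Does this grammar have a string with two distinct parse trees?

Unambiguous

(Tree, Term, Atom are unreachable from G, so their rules don't affect L(G).) This is a standard precedence ladder (G over B over S), with each level left-recursive on its own operator ('*' at G, '+' at B). That structure is LR(1), hence unambiguous.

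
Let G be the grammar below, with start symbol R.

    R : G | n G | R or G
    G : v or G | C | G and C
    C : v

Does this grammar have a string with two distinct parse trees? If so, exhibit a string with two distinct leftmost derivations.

Ambiguous

Witness: v or v

Derivation 1: R ⇒ G ⇒ v or G ⇒ v or C ⇒ v or v
Derivation 2: R ⇒ R or G ⇒ G or G ⇒ C or G ⇒ v or G ⇒ v or C ⇒ v or v

Two distinct leftmost derivations for the same string.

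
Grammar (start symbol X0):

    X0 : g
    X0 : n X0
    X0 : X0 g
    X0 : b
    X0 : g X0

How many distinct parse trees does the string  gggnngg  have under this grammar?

7

Parse trees for gggnngg:
  [X0 [X0 g [X0 g [X0 g [X0 n [X0 n [X0 g]]]]]] g]
  [X0 g [X0 [X0 g [X0 g [X0 n [X0 n [X0 g]]]]] g]]
  [X0 g [X0 g [X0 [X0 g [X0 n [X0 n [X0 g]]]] g]]]
  [X0 g [X0 g [X0 g [X0 n [X0 n [X0 [X0 g] g]]]]]]
  [X0 g [X0 g [X0 g [X0 n [X0 n [X0 g [X0 g]]]]]]]
  [X0 g [X0 g [X0 g [X0 n [X0 [X0 n [X0 g]] g]]]]]
  [X0 g [X0 g [X0 g [X0 [X0 n [X0 n [X0 g]]] g]]]]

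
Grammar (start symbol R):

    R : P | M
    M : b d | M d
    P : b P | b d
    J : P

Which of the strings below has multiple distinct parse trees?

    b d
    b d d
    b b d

b d

b d: 2 trees
b d d: 1 tree
b b d: 1 tree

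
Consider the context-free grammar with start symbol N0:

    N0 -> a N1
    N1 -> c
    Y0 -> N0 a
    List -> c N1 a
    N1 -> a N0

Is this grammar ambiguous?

Only N0, N1 are reachable from N0; ignoring the rest: The reachable rules are right-linear with at most one rule per (nonterminal, next-terminal) pair. Each input token forces the next rule, so parsing is deterministic.

Unambiguous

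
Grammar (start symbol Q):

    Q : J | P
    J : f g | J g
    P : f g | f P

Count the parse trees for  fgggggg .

1

Parse trees for fgggggg:
  [Q [J [J [J [J [J [J f g] g] g] g] g] g]]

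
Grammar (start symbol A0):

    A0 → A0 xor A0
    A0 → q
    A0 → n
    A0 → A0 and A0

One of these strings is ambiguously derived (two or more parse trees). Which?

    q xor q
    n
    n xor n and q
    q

n xor n and q

q xor q: 1 tree
n: 1 tree
n xor n and q: 2 trees
q: 1 tree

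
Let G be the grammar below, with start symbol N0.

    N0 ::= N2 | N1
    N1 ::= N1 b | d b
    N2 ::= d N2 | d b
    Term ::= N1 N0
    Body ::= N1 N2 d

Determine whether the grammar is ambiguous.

Witness: d b

Derivation 1: N0 ⇒ N2 ⇒ d b
Derivation 2: N0 ⇒ N1 ⇒ d b

Two distinct leftmost derivations for the same string.

Ambiguous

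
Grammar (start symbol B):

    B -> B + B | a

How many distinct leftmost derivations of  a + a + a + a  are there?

5

Parse trees for a + a + a + a:
  [B [B a] + [B [B a] + [B [B a] + [B a]]]]
  [B [B a] + [B [B [B a] + [B a]] + [B a]]]
  [B [B [B a] + [B a]] + [B [B a] + [B a]]]
  [B [B [B a] + [B [B a] + [B a]]] + [B a]]
  [B [B [B [B a] + [B a]] + [B a]] + [B a]]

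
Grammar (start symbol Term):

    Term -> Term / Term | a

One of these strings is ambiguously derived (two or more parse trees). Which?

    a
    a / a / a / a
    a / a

a / a / a / a

a: 1 tree
a / a / a / a: 5 trees
a / a: 1 tree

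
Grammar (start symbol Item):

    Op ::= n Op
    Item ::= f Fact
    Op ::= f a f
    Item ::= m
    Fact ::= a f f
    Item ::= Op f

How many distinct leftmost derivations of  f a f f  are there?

Parse trees for f a f f:
  [Item f [Fact a f f]]
  [Item [Op f a f] f]

2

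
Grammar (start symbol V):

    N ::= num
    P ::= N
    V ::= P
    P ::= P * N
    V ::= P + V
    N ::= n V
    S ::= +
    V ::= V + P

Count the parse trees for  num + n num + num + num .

24

Parse trees for num + n num + num + num (showing first 6 of 24):
  [V [P [N num]] + [V [P [N n [V [P [N num]] + [V [P [N num]] + [V [P [N num]]]]]]]]]
  [V [P [N num]] + [V [P [N n [V [P [N num]] + [V [V [P [N num]]] + [P [N num]]]]]]]]
  [V [P [N num]] + [V [P [N n [V [V [P [N num]] + [V [P [N num]]]] + [P [N num]]]]]]]
  [V [P [N num]] + [V [P [N n [V [V [V [P [N num]]] + [P [N num]]] + [P [N num]]]]]]]
  [V [P [N num]] + [V [P [N n [V [P [N num]]]]] + [V [P [N num]] + [V [P [N num]]]]]]
  [V [P [N num]] + [V [P [N n [V [P [N num]]]]] + [V [V [P [N num]]] + [P [N num]]]]]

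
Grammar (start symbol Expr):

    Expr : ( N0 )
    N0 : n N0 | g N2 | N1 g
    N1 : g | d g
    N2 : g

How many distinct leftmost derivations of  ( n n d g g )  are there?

1

Parse trees for ( n n d g g ):
  [Expr ( [N0 n [N0 n [N0 [N1 d g] g]]] )]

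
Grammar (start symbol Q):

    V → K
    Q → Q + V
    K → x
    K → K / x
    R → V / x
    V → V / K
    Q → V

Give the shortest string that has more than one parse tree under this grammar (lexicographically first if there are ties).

x / x

length 1: no string has ≥2 trees
length 3: x / x has 2 parse trees

Two derivations of x / x:
  Q ⇒ V ⇒ K ⇒ K / x ⇒ x / x
  Q ⇒ V ⇒ V / K ⇒ K / K ⇒ x / K ⇒ x / x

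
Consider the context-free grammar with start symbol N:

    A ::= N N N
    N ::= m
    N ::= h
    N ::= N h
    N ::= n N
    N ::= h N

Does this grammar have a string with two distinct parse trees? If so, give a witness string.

Ambiguous

Witness: h h

Derivation 1: N ⇒ N h ⇒ h h
Derivation 2: N ⇒ h N ⇒ h h

Two distinct leftmost derivations for the same string.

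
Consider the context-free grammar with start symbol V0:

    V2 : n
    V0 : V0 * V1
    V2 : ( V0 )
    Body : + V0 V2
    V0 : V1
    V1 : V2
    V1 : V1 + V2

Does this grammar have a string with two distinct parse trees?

Unambiguous

(Body is unreachable from V0, so its rules don't affect L(V0).) The grammar is stratified — V0 handles '*' (left-recursive), V1 handles '+', V2 atoms. Each operator has a fixed associativity and precedence level, so every string has one parse.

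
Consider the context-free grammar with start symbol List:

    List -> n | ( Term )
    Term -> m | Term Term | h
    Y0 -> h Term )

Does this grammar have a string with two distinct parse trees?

Witness: ( h h h )

Derivation 1: List ⇒ ( Term ) ⇒ ( Term Term ) ⇒ ( Term Term Term ) ⇒ ( h Term Term ) ⇒ ( h h Term ) ⇒ ( h h h )
Derivation 2: List ⇒ ( Term ) ⇒ ( Term Term ) ⇒ ( h Term ) ⇒ ( h Term Term ) ⇒ ( h h Term ) ⇒ ( h h h )

Two distinct leftmost derivations for the same string.

Ambiguous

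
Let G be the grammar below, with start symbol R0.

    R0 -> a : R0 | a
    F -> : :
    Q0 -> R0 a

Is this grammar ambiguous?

(F, Q0 are unreachable from R0, so their rules don't affect L(R0).) The reachable grammar is A → atom sep A | atom. Each atom is followed by either the separator (recurse) or end-of-string (stop) — no choice point.

Unambiguous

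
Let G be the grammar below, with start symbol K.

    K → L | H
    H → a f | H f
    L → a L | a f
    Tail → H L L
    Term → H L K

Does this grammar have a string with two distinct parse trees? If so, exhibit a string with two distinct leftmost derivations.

Witness: a f

Derivation 1: K ⇒ L ⇒ a f
Derivation 2: K ⇒ H ⇒ a f

Two distinct leftmost derivations for the same string.

Ambiguous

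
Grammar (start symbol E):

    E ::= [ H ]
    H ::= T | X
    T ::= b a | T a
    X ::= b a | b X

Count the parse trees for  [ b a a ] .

1

Parse trees for [ b a a ]:
  [E [ [H [T [T b a] a]] ]]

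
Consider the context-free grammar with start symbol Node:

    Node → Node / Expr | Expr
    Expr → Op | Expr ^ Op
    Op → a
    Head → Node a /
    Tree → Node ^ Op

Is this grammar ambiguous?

Unambiguous

Only Node, Expr, Op are reachable from Node; ignoring the rest: Node → Node / Expr | Expr  ;  Expr → Expr ^ Op | Op  — a left-associative chain with Op at the bottom. Each string factors uniquely by precedence.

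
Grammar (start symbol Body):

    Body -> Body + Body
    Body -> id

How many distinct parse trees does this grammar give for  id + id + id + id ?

5

Parse trees for id + id + id + id:
  [Body [Body id] + [Body [Body id] + [Body [Body id] + [Body id]]]]
  [Body [Body id] + [Body [Body [Body id] + [Body id]] + [Body id]]]
  [Body [Body [Body id] + [Body id]] + [Body [Body id] + [Body id]]]
  [Body [Body [Body id] + [Body [Body id] + [Body id]]] + [Body id]]
  [Body [Body [Body [Body id] + [Body id]] + [Body id]] + [Body id]]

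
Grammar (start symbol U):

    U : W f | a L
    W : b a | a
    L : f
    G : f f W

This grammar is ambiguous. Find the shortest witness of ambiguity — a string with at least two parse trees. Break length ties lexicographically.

length 2: a f has 2 parse trees

Two derivations of a f:
  U ⇒ W f ⇒ a f
  U ⇒ a L ⇒ a f

a f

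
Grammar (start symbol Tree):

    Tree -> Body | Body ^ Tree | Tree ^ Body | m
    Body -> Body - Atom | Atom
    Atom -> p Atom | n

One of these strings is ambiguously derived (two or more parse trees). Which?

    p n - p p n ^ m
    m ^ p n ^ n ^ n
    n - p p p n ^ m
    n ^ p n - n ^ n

p n - p p n ^ m: 1 tree
m ^ p n ^ n ^ n: 1 tree
n - p p p n ^ m: 1 tree
n ^ p n - n ^ n: 4 trees

n ^ p n - n ^ n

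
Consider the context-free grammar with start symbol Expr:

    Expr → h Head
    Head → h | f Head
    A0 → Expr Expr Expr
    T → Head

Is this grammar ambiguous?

Unambiguous

(A0, T are unreachable from Expr, so their rules don't affect L(Expr).) Restricted to the reachable nonterminals, every rule has the form A → t or A → t B, and no two rules for the same A share a first terminal. The grammar encodes a DFA — one run per string.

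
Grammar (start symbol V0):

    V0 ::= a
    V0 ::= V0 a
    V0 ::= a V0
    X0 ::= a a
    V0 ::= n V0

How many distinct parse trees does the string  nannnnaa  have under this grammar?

8

Parse trees for nannnnaa:
  [V0 [V0 n [V0 a [V0 n [V0 n [V0 n [V0 n [V0 a]]]]]]] a]
  [V0 n [V0 [V0 a [V0 n [V0 n [V0 n [V0 n [V0 a]]]]]] a]]
  [V0 n [V0 a [V0 [V0 n [V0 n [V0 n [V0 n [V0 a]]]]] a]]]
  [V0 n [V0 a [V0 n [V0 [V0 n [V0 n [V0 n [V0 a]]]] a]]]]
  [V0 n [V0 a [V0 n [V0 n [V0 [V0 n [V0 n [V0 a]]] a]]]]]
  [V0 n [V0 a [V0 n [V0 n [V0 n [V0 [V0 n [V0 a]] a]]]]]]
  [V0 n [V0 a [V0 n [V0 n [V0 n [V0 n [V0 [V0 a] a]]]]]]]
  [V0 n [V0 a [V0 n [V0 n [V0 n [V0 n [V0 a [V0 a]]]]]]]]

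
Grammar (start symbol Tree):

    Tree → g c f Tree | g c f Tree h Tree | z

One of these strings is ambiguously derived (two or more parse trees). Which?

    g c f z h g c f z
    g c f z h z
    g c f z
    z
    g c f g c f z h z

g c f z h g c f z: 1 tree
g c f z h z: 1 tree
g c f z: 1 tree
z: 1 tree
g c f g c f z h z: 2 trees

g c f g c f z h z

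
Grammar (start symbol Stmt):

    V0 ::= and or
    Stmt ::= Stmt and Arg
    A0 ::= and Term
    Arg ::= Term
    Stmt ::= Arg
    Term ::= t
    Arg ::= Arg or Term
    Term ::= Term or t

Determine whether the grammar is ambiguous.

Ambiguous

Witness: t or t

Derivation 1: Stmt ⇒ Arg ⇒ Term ⇒ Term or t ⇒ t or t
Derivation 2: Stmt ⇒ Arg ⇒ Arg or Term ⇒ Term or Term ⇒ t or Term ⇒ t or t

Two distinct leftmost derivations for the same string.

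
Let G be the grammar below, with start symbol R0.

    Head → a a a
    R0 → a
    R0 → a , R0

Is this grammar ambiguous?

(Head is unreachable from R0, so its rules don't affect L(R0).) Right-recursive list with a separator: after each atom, whether the separator follows determines the rule. One parse per string.

Unambiguous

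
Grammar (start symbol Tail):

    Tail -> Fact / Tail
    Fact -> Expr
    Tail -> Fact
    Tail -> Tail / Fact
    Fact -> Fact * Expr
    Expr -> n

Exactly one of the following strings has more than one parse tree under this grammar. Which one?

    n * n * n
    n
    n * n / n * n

n * n / n * n

n * n * n: 1 tree
n: 1 tree
n * n / n * n: 2 trees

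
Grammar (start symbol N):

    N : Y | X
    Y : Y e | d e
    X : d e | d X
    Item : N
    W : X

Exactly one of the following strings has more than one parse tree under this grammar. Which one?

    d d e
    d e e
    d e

d d e: 1 tree
d e e: 1 tree
d e: 2 trees

d e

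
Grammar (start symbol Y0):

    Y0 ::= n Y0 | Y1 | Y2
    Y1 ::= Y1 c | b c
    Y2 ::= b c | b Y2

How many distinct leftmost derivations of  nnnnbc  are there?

Parse trees for nnnnbc:
  [Y0 n [Y0 n [Y0 n [Y0 n [Y0 [Y1 b c]]]]]]
  [Y0 n [Y0 n [Y0 n [Y0 n [Y0 [Y2 b c]]]]]]

2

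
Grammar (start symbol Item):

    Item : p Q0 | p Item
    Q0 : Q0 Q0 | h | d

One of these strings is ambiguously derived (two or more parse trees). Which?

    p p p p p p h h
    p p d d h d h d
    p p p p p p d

p p d d h d h d

p p p p p p h h: 1 tree
p p d d h d h d: 42 trees
p p p p p p d: 1 tree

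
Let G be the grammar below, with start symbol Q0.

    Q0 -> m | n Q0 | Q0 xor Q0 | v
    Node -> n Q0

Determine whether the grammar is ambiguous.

Witness: n m xor m

Derivation 1: Q0 ⇒ n Q0 ⇒ n Q0 xor Q0 ⇒ n m xor Q0 ⇒ n m xor m
Derivation 2: Q0 ⇒ Q0 xor Q0 ⇒ n Q0 xor Q0 ⇒ n m xor Q0 ⇒ n m xor m

Two distinct leftmost derivations for the same string.

Ambiguous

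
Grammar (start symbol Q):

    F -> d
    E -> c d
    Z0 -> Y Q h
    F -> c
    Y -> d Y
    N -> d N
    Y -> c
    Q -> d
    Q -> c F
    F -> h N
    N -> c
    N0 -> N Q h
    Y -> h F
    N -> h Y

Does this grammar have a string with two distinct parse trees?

Unambiguous

Only Q, F, N, Y are reachable from Q; ignoring the rest: The reachable rules are right-linear with at most one rule per (nonterminal, next-terminal) pair. Each input token forces the next rule, so parsing is deterministic.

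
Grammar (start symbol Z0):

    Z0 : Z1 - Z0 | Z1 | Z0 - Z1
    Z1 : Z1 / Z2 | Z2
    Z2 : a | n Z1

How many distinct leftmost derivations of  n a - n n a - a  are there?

Parse trees for n a - n n a - a:
  [Z0 [Z1 [Z2 n [Z1 [Z2 a]]]] - [Z0 [Z1 [Z2 n [Z1 [Z2 n [Z1 [Z2 a]]]]]] - [Z0 [Z1 [Z2 a]]]]]
  [Z0 [Z1 [Z2 n [Z1 [Z2 a]]]] - [Z0 [Z0 [Z1 [Z2 n [Z1 [Z2 n [Z1 [Z2 a]]]]]]] - [Z1 [Z2 a]]]]
  [Z0 [Z0 [Z1 [Z2 n [Z1 [Z2 a]]]] - [Z0 [Z1 [Z2 n [Z1 [Z2 n [Z1 [Z2 a]]]]]]]] - [Z1 [Z2 a]]]
  [Z0 [Z0 [Z0 [Z1 [Z2 n [Z1 [Z2 a]]]]] - [Z1 [Z2 n [Z1 [Z2 n [Z1 [Z2 a]]]]]]] - [Z1 [Z2 a]]]

4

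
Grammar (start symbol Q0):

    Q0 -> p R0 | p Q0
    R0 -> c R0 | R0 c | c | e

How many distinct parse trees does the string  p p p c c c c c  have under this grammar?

16

Parse trees for p p p c c c c c (showing first 6 of 16):
  [Q0 p [Q0 p [Q0 p [R0 c [R0 c [R0 c [R0 c [R0 c]]]]]]]]
  [Q0 p [Q0 p [Q0 p [R0 c [R0 c [R0 c [R0 [R0 c] c]]]]]]]
  [Q0 p [Q0 p [Q0 p [R0 c [R0 c [R0 [R0 c [R0 c]] c]]]]]]
  [Q0 p [Q0 p [Q0 p [R0 c [R0 c [R0 [R0 [R0 c] c] c]]]]]]
  [Q0 p [Q0 p [Q0 p [R0 c [R0 [R0 c [R0 c [R0 c]]] c]]]]]
  [Q0 p [Q0 p [Q0 p [R0 c [R0 [R0 c [R0 [R0 c] c]] c]]]]]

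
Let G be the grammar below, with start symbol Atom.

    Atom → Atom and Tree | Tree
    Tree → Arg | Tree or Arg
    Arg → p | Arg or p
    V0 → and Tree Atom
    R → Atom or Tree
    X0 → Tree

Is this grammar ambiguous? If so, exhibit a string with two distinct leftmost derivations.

Ambiguous

Witness: p or p

Derivation 1: Atom ⇒ Tree ⇒ Arg ⇒ Arg or p ⇒ p or p
Derivation 2: Atom ⇒ Tree ⇒ Tree or Arg ⇒ Arg or Arg ⇒ p or Arg ⇒ p or p

Two distinct leftmost derivations for the same string.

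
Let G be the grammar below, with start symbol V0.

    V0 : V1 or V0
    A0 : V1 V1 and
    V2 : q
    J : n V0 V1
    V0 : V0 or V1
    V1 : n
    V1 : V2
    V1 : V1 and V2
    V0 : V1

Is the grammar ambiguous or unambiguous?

Witness: n or n

Derivation 1: V0 ⇒ V1 or V0 ⇒ n or V0 ⇒ n or V1 ⇒ n or n
Derivation 2: V0 ⇒ V0 or V1 ⇒ V1 or V1 ⇒ n or V1 ⇒ n or n

Two distinct leftmost derivations for the same string.

Ambiguous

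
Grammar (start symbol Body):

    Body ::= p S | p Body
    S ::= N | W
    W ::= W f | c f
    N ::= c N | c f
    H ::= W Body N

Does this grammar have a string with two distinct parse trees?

Ambiguous

Witness: p c f

Derivation 1: Body ⇒ p S ⇒ p N ⇒ p c f
Derivation 2: Body ⇒ p S ⇒ p W ⇒ p c f

Two distinct leftmost derivations for the same string.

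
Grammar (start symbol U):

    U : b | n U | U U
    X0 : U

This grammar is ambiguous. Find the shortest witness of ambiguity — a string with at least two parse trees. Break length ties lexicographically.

b b b

length 1: no string has ≥2 trees
length 2: no string has ≥2 trees
length 3: b b b has 2 parse trees

Two derivations of b b b:
  U ⇒ U U ⇒ b U ⇒ b U U ⇒ b b U ⇒ b b b
  U ⇒ U U ⇒ U U U ⇒ b U U ⇒ b b U ⇒ b b b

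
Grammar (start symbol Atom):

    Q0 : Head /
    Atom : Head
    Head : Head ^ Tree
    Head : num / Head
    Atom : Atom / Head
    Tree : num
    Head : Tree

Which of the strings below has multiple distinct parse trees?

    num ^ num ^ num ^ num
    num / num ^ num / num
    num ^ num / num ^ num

num / num ^ num / num

num ^ num ^ num ^ num: 1 tree
num / num ^ num / num: 3 trees
num ^ num / num ^ num: 1 tree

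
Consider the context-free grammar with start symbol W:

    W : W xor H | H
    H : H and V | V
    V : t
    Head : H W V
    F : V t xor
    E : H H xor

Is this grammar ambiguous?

Only W, H, V are reachable from W; ignoring the rest: This is a standard precedence ladder (W over H over V), with each level left-recursive on its own operator ('xor' at W, 'and' at H). That structure is LR(1), hence unambiguous.

Unambiguous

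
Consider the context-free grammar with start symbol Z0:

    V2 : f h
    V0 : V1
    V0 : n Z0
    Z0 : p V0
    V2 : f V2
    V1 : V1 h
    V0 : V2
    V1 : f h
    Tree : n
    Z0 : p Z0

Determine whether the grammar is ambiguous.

Ambiguous

Witness: p f h

Derivation 1: Z0 ⇒ p V0 ⇒ p V1 ⇒ p f h
Derivation 2: Z0 ⇒ p V0 ⇒ p V2 ⇒ p f h

Two distinct leftmost derivations for the same string.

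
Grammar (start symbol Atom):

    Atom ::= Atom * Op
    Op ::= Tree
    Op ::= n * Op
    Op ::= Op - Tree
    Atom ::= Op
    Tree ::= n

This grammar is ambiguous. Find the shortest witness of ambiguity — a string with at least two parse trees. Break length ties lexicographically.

n * n

length 1: no string has ≥2 trees
length 3: n * n has 2 parse trees

Two derivations of n * n:
  Atom ⇒ Atom * Op ⇒ Op * Op ⇒ Tree * Op ⇒ n * Op ⇒ n * Tree ⇒ n * n
  Atom ⇒ Op ⇒ n * Op ⇒ n * Tree ⇒ n * n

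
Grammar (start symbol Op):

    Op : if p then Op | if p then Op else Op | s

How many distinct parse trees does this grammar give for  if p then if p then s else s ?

Parse trees for if p then if p then s else s:
  [Op if p then [Op if p then [Op s] else [Op s]]]
  [Op if p then [Op if p then [Op s]] else [Op s]]

2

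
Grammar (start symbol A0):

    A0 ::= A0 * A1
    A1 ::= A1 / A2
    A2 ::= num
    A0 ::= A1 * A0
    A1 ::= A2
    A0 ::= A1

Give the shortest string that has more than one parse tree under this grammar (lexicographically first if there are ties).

num * num

length 1: no string has ≥2 trees
length 3: num * num has 2 parse trees

Two derivations of num * num:
  A0 ⇒ A0 * A1 ⇒ A1 * A1 ⇒ A2 * A1 ⇒ num * A1 ⇒ num * A2 ⇒ num * num
  A0 ⇒ A1 * A0 ⇒ A2 * A0 ⇒ num * A0 ⇒ num * A1 ⇒ num * A2 ⇒ num * num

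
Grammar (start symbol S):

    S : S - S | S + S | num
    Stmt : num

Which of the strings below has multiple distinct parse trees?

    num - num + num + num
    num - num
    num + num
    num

num - num + num + num

num - num + num + num: 5 trees
num - num: 1 tree
num + num: 1 tree
num: 1 tree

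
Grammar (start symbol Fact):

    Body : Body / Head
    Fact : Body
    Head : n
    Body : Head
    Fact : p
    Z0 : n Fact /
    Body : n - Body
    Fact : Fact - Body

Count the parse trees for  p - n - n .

Parse trees for p - n - n:
  [Fact [Fact p] - [Body n - [Body [Head n]]]]
  [Fact [Fact [Fact p] - [Body [Head n]]] - [Body [Head n]]]

2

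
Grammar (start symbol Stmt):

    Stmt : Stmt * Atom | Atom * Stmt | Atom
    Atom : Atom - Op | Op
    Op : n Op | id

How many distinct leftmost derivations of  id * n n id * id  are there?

Parse trees for id * n n id * id:
  [Stmt [Stmt [Stmt [Atom [Op id]]] * [Atom [Op n [Op n [Op id]]]]] * [Atom [Op id]]]
  [Stmt [Stmt [Atom [Op id]] * [Stmt [Atom [Op n [Op n [Op id]]]]]] * [Atom [Op id]]]
  [Stmt [Atom [Op id]] * [Stmt [Stmt [Atom [Op n [Op n [Op id]]]]] * [Atom [Op id]]]]
  [Stmt [Atom [Op id]] * [Stmt [Atom [Op n [Op n [Op id]]]] * [Stmt [Atom [Op id]]]]]

4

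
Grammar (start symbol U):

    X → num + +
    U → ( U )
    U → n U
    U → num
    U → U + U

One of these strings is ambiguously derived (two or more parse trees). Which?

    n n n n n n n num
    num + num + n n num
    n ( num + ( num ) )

n n n n n n n num: 1 tree
num + num + n n num: 2 trees
n ( num + ( num ) ): 1 tree

num + num + n n num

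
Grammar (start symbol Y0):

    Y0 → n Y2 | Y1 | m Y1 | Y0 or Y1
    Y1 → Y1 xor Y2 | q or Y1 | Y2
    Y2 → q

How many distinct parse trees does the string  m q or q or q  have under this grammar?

4

Parse trees for m q or q or q:
  [Y0 m [Y1 q or [Y1 q or [Y1 [Y2 q]]]]]
  [Y0 [Y0 m [Y1 [Y2 q]]] or [Y1 q or [Y1 [Y2 q]]]]
  [Y0 [Y0 m [Y1 q or [Y1 [Y2 q]]]] or [Y1 [Y2 q]]]
  [Y0 [Y0 [Y0 m [Y1 [Y2 q]]] or [Y1 [Y2 q]]] or [Y1 [Y2 q]]]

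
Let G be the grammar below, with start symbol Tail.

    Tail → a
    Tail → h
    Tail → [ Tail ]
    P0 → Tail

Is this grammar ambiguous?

(P0 is unreachable from Tail, so its rules don't affect L(Tail).) L(Tail) is { openⁿ atom closeⁿ : n ≥ 0 }. The bracket depth fixes n, and the derivation is forced at every step.

Unambiguous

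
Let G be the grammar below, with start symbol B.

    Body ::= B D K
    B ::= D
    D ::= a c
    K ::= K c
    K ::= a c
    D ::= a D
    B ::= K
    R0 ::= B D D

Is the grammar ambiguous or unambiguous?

Ambiguous

Witness: a c

Derivation 1: B ⇒ D ⇒ a c
Derivation 2: B ⇒ K ⇒ a c

Two distinct leftmost derivations for the same string.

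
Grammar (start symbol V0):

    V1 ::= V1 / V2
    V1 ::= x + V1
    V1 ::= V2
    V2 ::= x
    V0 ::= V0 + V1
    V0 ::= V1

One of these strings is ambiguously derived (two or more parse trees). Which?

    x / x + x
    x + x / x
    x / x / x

x + x / x

x / x + x: 1 tree
x + x / x: 3 trees
x / x / x: 1 tree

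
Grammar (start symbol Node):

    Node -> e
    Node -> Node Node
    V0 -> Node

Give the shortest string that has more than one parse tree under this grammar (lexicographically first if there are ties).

length 1: no string has ≥2 trees
length 2: no string has ≥2 trees
length 3: e e e has 2 parse trees

Two derivations of e e e:
  Node ⇒ Node Node ⇒ e Node ⇒ e Node Node ⇒ e e Node ⇒ e e e
  Node ⇒ Node Node ⇒ Node Node Node ⇒ e Node Node ⇒ e e Node ⇒ e e e

e e e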